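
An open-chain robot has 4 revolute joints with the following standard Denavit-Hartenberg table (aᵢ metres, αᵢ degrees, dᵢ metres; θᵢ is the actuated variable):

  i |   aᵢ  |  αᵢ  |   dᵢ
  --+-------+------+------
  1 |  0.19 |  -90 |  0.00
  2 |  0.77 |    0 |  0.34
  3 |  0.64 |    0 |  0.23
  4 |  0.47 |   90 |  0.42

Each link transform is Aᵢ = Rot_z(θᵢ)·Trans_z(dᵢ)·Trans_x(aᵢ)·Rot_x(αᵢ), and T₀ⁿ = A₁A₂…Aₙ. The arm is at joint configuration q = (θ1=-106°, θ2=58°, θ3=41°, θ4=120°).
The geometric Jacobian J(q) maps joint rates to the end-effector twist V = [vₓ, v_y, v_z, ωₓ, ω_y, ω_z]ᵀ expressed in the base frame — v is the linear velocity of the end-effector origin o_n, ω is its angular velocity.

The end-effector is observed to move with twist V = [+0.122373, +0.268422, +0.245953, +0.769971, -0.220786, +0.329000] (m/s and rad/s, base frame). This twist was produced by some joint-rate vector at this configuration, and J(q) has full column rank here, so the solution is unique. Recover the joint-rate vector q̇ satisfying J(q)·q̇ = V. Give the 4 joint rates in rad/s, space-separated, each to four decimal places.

o_n = [0.9151, -0.4004, -0.9893]
J₁: ẑ×o_n = [0.4004, 0.9151, -0.0000], ω = ẑ
J2: z=[0.9613, -0.2756, 0.0000] o=[-0.0524, -0.1826, 0.0000] → [0.2727, 0.9510, 0.0573, 0.9613, -0.2756, 0.0000]
J3: z=[0.9613, -0.2756, 0.0000] o=[0.1620, -0.6686, -0.6530] → [0.0927, 0.3233, 0.4654, 0.9613, -0.2756, 0.0000]
J4: z=[0.9613, -0.2756, 0.0000] o=[0.4107, -0.6357, -1.2851] → [-0.0815, -0.2843, 0.3653, 0.9613, -0.2756, 0.0000]
q̇ = J⁺·V = [0.3290, 0.1540, 0.0080, 0.6390]

0.3290 0.1540 0.0080 0.6390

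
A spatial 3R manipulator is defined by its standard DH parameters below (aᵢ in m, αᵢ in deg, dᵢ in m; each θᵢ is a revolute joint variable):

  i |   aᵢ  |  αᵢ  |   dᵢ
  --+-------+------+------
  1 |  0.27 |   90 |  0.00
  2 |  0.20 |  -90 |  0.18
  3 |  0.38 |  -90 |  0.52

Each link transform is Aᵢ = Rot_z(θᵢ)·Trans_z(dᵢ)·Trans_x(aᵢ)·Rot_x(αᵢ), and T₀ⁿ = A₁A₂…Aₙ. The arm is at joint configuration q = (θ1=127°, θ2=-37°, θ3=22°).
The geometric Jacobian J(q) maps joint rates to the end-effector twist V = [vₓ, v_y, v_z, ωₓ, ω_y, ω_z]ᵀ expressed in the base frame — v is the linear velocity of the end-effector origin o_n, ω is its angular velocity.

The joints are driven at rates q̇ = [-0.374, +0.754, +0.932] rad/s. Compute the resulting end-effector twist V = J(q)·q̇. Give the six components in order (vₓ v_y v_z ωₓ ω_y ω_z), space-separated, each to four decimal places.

o_n = [-0.5862, 0.8405, 0.0829]
J₁: ẑ×o_n = [-0.8405, -0.5862, 0.0000], ω = ẑ
J2: z=[0.7986, 0.6018, 0.0000] o=[-0.1625, 0.2156, 0.0000] → [0.0499, -0.0662, 0.7541, 0.7986, 0.6018, 0.0000]
J3: z=[-0.3622, 0.4806, 0.7986] o=[-0.1149, 0.4515, -0.1204] → [-0.2130, -0.3028, 0.0857, -0.3622, 0.4806, 0.7986]
V = J·q̇ = [0.1535, -0.1129, 0.6484, 0.2646, 0.9017, 0.3703]

0.1535 -0.1129 0.6484 0.2646 0.9017 0.3703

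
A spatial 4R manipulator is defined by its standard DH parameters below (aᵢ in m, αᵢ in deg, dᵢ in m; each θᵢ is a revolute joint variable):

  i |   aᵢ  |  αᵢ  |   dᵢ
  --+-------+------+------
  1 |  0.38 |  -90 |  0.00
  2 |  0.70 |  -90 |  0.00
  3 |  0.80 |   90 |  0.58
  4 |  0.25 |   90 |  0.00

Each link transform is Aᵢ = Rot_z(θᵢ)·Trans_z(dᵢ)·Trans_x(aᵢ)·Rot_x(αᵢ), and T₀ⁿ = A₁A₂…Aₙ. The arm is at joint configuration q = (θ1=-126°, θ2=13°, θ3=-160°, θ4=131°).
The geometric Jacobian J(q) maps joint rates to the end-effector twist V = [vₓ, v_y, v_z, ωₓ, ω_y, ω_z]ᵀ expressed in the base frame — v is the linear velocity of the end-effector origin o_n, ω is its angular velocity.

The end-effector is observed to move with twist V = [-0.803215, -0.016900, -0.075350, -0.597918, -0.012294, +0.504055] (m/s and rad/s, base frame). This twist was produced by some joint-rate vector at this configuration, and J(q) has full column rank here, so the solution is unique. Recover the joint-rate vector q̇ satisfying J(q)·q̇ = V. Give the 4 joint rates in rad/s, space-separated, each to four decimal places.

-0.3680 -0.9050 -0.9310 -0.4560

o_n = [-0.0044, -0.3761, -0.7720]
J₁: ẑ×o_n = [0.3761, -0.0044, 0.0000], ω = ẑ
J2: z=[0.8090, -0.5878, 0.0000] o=[-0.2234, -0.3074, 0.0000] → [0.4538, 0.6246, 0.0732, 0.8090, -0.5878, 0.0000]
J3: z=[0.1322, 0.1820, -0.9744] o=[-0.6243, -0.8592, -0.1575] → [0.3589, -0.5227, -0.0489, 0.1322, 0.1820, -0.9744]
J4: z=[-0.5643, 0.8219, 0.0769] o=[0.1043, -0.3219, -0.5535] → [-0.1754, -0.1317, 0.1199, -0.5643, 0.8219, 0.0769]
q̇ = J⁺·V = [-0.3680, -0.9050, -0.9310, -0.4560]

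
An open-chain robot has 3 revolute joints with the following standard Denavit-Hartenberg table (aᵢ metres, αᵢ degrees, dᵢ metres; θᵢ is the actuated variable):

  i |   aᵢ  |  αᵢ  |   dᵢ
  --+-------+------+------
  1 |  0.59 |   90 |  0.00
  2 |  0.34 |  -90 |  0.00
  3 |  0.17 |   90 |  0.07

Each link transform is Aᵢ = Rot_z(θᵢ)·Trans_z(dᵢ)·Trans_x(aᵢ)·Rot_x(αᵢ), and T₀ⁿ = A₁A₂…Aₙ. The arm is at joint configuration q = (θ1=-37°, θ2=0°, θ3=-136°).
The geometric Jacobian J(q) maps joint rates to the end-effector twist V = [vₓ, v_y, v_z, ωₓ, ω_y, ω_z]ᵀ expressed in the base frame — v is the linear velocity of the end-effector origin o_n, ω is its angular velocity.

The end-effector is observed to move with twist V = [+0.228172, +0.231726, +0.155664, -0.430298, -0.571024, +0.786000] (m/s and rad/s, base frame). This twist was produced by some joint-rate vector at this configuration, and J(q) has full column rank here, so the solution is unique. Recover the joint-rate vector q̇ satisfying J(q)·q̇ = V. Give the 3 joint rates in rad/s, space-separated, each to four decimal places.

0.4500 0.7150 0.3360

o_n = [0.5740, -0.5804, 0.0700]
J₁: ẑ×o_n = [0.5804, 0.5740, -0.0000], ω = ẑ
J2: z=[-0.6018, -0.7986, 0.0000] o=[0.4712, -0.3551, 0.0000] → [-0.0559, 0.0421, 0.2177, -0.6018, -0.7986, 0.0000]
J3: z=[0.0000, 0.0000, 1.0000] o=[0.7427, -0.5597, 0.0000] → [0.0207, -0.1687, 0.0000, 0.0000, 0.0000, 1.0000]
q̇ = J⁺·V = [0.4500, 0.7150, 0.3360]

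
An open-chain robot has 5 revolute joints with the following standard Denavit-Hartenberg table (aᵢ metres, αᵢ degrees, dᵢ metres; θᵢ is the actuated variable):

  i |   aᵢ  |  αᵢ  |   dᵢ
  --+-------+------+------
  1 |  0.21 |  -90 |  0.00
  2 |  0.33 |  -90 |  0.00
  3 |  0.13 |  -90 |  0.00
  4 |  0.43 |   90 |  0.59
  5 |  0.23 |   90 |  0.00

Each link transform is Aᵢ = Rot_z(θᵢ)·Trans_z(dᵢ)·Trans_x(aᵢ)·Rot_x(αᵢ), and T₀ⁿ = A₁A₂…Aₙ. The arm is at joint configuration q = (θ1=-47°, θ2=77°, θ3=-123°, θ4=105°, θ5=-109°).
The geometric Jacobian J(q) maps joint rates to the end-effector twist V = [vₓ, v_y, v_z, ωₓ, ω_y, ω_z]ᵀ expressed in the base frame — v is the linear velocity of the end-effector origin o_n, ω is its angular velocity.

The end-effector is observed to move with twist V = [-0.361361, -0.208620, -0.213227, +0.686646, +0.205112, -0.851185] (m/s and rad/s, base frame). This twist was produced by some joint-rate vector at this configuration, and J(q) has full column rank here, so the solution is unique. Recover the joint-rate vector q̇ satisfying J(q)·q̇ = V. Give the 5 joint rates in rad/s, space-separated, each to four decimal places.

o_n = [0.6383, -0.3401, -0.5286]
J₁: ẑ×o_n = [0.3401, 0.6383, -0.0000], ω = ẑ
J2: z=[0.7314, 0.6820, 0.0000] o=[0.1432, -0.1536, 0.0000] → [-0.3605, 0.3866, -0.4741, 0.7314, 0.6820, 0.0000]
J3: z=[-0.6645, 0.7126, -0.2250] o=[0.1938, -0.2079, -0.3215] → [-0.1773, -0.2376, -0.2288, -0.6645, 0.7126, -0.2250]
J4: z=[0.5270, 0.2335, -0.8172] o=[0.2627, -0.1219, -0.2526] → [-0.2428, -0.1614, -0.2027, 0.5270, 0.2335, -0.8172]
J5: z=[0.6837, 0.4546, 0.5708] o=[0.7907, -0.3537, -0.7003] → [0.0703, -0.2044, 0.0786, 0.6837, 0.4546, 0.5708]
q̇ = J⁺·V = [-0.4370, 0.3070, -0.2110, 0.5810, 0.0230]

-0.4370 0.3070 -0.2110 0.5810 0.0230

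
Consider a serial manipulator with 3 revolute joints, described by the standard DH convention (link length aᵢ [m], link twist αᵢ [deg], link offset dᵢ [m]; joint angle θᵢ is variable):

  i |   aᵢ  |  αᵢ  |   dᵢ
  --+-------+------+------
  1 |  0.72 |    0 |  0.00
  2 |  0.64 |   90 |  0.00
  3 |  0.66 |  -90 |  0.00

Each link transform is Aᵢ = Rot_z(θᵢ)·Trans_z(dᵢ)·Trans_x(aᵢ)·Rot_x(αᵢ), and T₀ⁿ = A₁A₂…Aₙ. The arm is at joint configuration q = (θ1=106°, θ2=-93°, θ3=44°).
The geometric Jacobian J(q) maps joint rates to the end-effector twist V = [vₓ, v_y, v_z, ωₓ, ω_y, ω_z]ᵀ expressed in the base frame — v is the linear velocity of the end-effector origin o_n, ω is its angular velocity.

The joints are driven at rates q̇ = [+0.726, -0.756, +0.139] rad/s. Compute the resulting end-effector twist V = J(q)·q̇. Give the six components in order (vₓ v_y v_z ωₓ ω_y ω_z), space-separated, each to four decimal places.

-0.5570 -0.1910 0.0660 0.0313 -0.1354 -0.0300

o_n = [0.8877, 0.9429, 0.4585]
J₁: ẑ×o_n = [-0.9429, 0.8877, 0.0000], ω = ẑ
J2: z=[0.0000, 0.0000, 1.0000] o=[-0.1985, 0.6921, 0.0000] → [-0.2508, 1.0862, 0.0000, 0.0000, 0.0000, 1.0000]
J3: z=[0.2250, -0.9744, 0.0000] o=[0.4251, 0.8361, 0.0000] → [-0.4467, -0.1031, 0.4748, 0.2250, -0.9744, 0.0000]
V = J·q̇ = [-0.5570, -0.1910, 0.0660, 0.0313, -0.1354, -0.0300]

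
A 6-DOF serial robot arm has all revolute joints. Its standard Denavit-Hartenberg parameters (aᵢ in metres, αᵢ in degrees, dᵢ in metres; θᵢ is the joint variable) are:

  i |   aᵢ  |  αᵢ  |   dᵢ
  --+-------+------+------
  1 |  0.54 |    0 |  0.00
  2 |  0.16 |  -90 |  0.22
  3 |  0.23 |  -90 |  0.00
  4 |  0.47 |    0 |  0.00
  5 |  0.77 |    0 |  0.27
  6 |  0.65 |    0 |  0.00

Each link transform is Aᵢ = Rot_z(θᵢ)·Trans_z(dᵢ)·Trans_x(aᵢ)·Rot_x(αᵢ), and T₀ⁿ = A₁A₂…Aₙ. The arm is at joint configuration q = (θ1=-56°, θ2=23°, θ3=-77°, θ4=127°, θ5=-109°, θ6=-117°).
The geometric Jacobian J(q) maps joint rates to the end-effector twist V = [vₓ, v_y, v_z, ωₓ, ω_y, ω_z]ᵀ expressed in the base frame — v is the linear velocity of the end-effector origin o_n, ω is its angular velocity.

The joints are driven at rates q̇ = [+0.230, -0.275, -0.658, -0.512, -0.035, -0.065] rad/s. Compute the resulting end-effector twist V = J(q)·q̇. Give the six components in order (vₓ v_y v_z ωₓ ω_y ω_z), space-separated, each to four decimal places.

o_n = [0.7814, -0.7248, 0.7222]
J₁: ẑ×o_n = [0.7248, 0.7814, -0.0000], ω = ẑ
J2: z=[0.0000, 0.0000, 1.0000] o=[0.3020, -0.4477, 0.0000] → [0.2771, 0.4795, -0.0000, 0.0000, 0.0000, 1.0000]
J3: z=[0.5446, 0.8387, 0.0000] o=[0.4362, -0.5348, 0.2200] → [0.4212, -0.2735, -0.3931, 0.5446, 0.8387, 0.0000]
J4: z=[0.8172, -0.5307, -0.2250] o=[0.4795, -0.5630, 0.4441] → [-0.1840, -0.2952, 0.0280, 0.8172, -0.5307, -0.2250]
J5: z=[0.8172, -0.5307, -0.2250] o=[0.2217, -0.8431, 0.1685] → [-0.2672, -0.5784, 0.3937, 0.8172, -0.5307, -0.2250]
J6: z=[0.8172, -0.5307, -0.2250] o=[0.4509, -1.2757, 0.8213] → [0.1765, 0.0066, 0.6255, 0.8172, -0.5307, -0.2250]
V = J·q̇ = [-0.0946, 0.3988, 0.1899, -0.8585, -0.2271, 0.0927]

-0.0946 0.3988 0.1899 -0.8585 -0.2271 0.0927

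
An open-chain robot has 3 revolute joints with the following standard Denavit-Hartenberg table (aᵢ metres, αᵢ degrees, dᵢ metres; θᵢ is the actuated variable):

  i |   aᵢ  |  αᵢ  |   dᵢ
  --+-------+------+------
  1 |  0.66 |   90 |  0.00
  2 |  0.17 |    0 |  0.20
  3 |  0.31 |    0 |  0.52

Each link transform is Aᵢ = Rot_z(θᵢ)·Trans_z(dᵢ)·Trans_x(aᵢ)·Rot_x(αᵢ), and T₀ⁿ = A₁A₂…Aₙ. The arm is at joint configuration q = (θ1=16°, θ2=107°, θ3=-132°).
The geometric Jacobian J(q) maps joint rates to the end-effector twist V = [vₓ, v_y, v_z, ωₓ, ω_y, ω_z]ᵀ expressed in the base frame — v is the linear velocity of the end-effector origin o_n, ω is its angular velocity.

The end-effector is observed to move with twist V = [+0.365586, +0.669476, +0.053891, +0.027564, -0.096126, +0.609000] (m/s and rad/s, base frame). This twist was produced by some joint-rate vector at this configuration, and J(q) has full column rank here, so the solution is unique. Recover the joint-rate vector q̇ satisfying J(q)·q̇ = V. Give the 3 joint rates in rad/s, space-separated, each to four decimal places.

o_n = [1.0552, -0.4464, 0.0316]
J₁: ẑ×o_n = [0.4464, 1.0552, -0.0000], ω = ẑ
J2: z=[0.2756, -0.9613, 0.0000] o=[0.6344, 0.1819, 0.0000] → [-0.0303, -0.0087, 0.2313, 0.2756, -0.9613, 0.0000]
J3: z=[0.2756, -0.9613, 0.0000] o=[0.6418, -0.0240, 0.1626] → [0.1259, 0.0361, 0.2810, 0.2756, -0.9613, 0.0000]
q̇ = J⁺·V = [0.6090, -0.5190, 0.6190]

0.6090 -0.5190 0.6190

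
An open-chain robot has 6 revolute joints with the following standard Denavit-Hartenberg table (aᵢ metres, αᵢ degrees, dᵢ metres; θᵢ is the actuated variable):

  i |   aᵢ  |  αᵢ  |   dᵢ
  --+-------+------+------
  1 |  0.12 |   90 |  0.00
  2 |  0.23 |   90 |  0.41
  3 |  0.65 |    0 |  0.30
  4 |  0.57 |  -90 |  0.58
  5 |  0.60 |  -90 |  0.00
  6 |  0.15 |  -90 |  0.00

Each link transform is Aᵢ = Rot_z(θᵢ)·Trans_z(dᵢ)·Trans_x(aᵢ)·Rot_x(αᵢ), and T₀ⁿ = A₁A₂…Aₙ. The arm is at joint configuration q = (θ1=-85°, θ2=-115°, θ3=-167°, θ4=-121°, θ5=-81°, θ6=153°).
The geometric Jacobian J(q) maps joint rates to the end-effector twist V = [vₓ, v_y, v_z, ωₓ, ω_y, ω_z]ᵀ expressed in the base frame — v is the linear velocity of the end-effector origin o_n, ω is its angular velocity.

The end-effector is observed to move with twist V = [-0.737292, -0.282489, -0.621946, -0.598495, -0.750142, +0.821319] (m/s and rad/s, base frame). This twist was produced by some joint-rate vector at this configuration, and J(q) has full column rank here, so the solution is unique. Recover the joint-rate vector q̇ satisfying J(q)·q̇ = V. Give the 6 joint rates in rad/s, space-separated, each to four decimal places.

o_n = [-0.9413, 0.9575, 0.6933]
J₁: ẑ×o_n = [-0.9575, -0.9413, 0.0000], ω = ẑ
J2: z=[-0.9962, -0.0872, 0.0000] o=[0.0105, -0.1195, 0.0000] → [-0.0604, 0.6907, -1.1559, -0.9962, -0.0872, 0.0000]
J3: z=[-0.0790, 0.9029, 0.4226] o=[-0.4065, -0.0584, -0.2085] → [0.3848, -0.1548, 0.4026, -0.0790, 0.9029, 0.4226]
J4: z=[-0.0790, 0.9029, 0.4226] o=[-0.2612, -0.0415, 0.4923] → [-0.2407, -0.2715, 0.5351, -0.0790, 0.9029, 0.4226]
J5: z=[-0.2728, -0.4273, 0.8619] o=[-0.8535, 0.5091, 0.5778] → [-0.4359, -0.0441, -0.1598, -0.2728, -0.4273, 0.8619]
J6: z=[-0.9347, -0.0946, -0.3427] o=[-0.9903, 1.0486, 0.8020] → [-0.0209, -0.1183, 0.0898, -0.9347, -0.0946, -0.3427]
q̇ = J⁺·V = [0.5590, 0.2490, -0.0360, -0.4470, 0.6330, 0.2310]

0.5590 0.2490 -0.0360 -0.4470 0.6330 0.2310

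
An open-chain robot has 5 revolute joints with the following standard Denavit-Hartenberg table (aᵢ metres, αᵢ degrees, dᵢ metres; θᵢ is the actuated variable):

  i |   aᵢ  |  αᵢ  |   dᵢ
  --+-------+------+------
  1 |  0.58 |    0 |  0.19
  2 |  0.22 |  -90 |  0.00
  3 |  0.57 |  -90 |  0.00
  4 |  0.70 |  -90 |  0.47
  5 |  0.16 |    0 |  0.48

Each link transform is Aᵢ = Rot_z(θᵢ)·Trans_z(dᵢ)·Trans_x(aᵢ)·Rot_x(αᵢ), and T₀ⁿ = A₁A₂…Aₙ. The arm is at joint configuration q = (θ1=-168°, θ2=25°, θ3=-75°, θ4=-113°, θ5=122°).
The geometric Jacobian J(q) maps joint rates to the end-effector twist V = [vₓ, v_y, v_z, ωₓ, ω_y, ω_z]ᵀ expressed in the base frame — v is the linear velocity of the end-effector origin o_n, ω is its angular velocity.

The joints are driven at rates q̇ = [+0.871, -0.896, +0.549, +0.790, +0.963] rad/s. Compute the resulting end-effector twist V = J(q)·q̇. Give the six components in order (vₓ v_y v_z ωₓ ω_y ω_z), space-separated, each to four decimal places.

-0.5748 -0.6333 0.3165 -0.2358 -1.3363 0.6268

o_n = [-0.7067, -1.1695, 0.8486]
J₁: ẑ×o_n = [1.1695, -0.7067, 0.0000], ω = ẑ
J2: z=[0.0000, 0.0000, 1.0000] o=[-0.5673, -0.1206, 0.1900] → [1.0490, -0.1394, 0.0000, 0.0000, 0.0000, 1.0000]
J3: z=[0.6018, -0.7986, 0.0000] o=[-0.7430, -0.2530, 0.1900] → [-0.5260, -0.3964, -0.5226, 0.6018, -0.7986, 0.0000]
J4: z=[-0.7714, -0.5813, -0.2588] o=[-0.8608, -0.3418, 0.7406] → [-0.2771, 0.0435, 0.7282, -0.7714, -0.5813, -0.2588]
J5: z=[0.0449, -0.4554, 0.8891] o=[-0.7791, -1.0870, 0.3547] → [-0.1515, 0.0422, 0.0293, 0.0449, -0.4554, 0.8891]
V = J·q̇ = [-0.5748, -0.6333, 0.3165, -0.2358, -1.3363, 0.6268]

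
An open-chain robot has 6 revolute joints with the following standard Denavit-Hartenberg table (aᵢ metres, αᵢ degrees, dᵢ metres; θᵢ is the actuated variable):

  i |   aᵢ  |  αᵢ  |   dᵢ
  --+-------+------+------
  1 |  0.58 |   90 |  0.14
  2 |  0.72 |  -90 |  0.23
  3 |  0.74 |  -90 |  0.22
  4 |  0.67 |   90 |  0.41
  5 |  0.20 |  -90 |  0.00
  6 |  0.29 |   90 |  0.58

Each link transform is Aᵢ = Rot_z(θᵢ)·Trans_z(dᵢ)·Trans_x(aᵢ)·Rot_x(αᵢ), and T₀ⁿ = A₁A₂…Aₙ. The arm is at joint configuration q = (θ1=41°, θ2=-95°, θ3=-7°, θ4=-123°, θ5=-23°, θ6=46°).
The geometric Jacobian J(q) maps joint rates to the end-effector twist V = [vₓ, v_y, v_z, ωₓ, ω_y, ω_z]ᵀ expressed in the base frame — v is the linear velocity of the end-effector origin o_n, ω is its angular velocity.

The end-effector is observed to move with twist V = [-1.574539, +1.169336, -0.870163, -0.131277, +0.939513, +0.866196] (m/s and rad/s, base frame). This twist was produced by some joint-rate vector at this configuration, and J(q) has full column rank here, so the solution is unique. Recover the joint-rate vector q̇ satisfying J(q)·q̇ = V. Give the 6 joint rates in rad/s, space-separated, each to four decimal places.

o_n = [1.0750, 1.6284, -1.0173]
J₁: ẑ×o_n = [-1.6284, 1.0750, 0.0000], ω = ẑ
J2: z=[0.6561, -0.7547, 0.0000] o=[0.4377, 0.3805, 0.1400] → [0.8734, 0.7592, 1.2996, 0.6561, -0.7547, 0.0000]
J3: z=[0.7518, 0.6536, -0.0872] o=[0.5413, 0.1658, -0.5773] → [-0.1601, 0.2843, 0.7508, 0.7518, 0.6536, -0.0872]
J4: z=[-0.6592, 0.7421, -0.1214] o=[0.7175, 0.1995, -1.3281] → [0.4042, 0.1615, -1.2072, -0.6592, 0.7421, -0.1214]
J5: z=[-0.4218, -0.2312, 0.8767] o=[0.8644, 0.9253, -1.0661] → [-0.6277, 0.2052, -0.2479, -0.4218, -0.2312, 0.8767]
J6: z=[-0.3635, 0.9289, 0.0701] o=[1.0305, 0.9831, -0.9709] → [-0.0883, -0.0137, -0.2759, -0.3635, 0.9289, 0.0701]
q̇ = J⁺·V = [0.9050, -0.3140, 0.8060, 0.9610, 0.2110, -0.5260]

0.9050 -0.3140 0.8060 0.9610 0.2110 -0.5260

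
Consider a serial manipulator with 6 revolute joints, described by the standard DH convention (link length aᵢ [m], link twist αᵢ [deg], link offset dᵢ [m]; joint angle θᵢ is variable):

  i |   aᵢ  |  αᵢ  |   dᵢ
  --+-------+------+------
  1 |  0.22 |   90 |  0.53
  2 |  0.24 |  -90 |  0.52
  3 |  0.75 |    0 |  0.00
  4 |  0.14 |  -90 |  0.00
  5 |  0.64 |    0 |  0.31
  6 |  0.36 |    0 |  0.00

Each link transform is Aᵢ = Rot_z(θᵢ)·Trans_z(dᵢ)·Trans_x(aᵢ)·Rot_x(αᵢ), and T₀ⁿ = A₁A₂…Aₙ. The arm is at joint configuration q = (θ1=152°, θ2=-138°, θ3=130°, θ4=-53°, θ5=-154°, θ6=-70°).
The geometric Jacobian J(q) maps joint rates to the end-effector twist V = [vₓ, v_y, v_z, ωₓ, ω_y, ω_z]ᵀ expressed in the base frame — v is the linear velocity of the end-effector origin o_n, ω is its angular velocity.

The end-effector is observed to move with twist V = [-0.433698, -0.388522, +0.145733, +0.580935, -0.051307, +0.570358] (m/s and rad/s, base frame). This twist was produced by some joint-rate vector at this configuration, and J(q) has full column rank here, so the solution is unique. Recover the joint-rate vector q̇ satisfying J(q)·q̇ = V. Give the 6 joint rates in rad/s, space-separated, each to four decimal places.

o_n = [-0.4126, 0.8447, 0.9759]
J₁: ẑ×o_n = [-0.8447, -0.4126, 0.0000], ω = ẑ
J2: z=[0.4695, 0.8829, 0.0000] o=[-0.1942, 0.1033, 0.5300] → [0.3937, -0.2094, 0.5408, 0.4695, 0.8829, 0.0000]
J3: z=[-0.5908, 0.3141, -0.7431] o=[0.2074, 0.4787, 0.3694] → [0.4625, 0.8190, -0.0215, -0.5908, 0.3141, -0.7431]
J4: z=[-0.5908, 0.3141, -0.7431] o=[-0.3787, 0.1396, 0.6920] → [0.6132, 0.1929, -0.4059, -0.5908, 0.3141, -0.7431]
J5: z=[-0.7449, 0.1413, 0.6520] o=[-0.4221, 0.0082, 0.6709] → [-0.5023, 0.2334, -0.6245, -0.7449, 0.1413, 0.6520]
J6: z=[-0.7449, 0.1413, 0.6520] o=[-0.6405, 0.6801, 0.7511] → [-0.0755, 0.3161, -0.1548, -0.7449, 0.1413, 0.6520]
q̇ = J⁺·V = [-0.2110, 0.2560, -0.3910, -0.5490, 0.4350, -0.3080]

-0.2110 0.2560 -0.3910 -0.5490 0.4350 -0.3080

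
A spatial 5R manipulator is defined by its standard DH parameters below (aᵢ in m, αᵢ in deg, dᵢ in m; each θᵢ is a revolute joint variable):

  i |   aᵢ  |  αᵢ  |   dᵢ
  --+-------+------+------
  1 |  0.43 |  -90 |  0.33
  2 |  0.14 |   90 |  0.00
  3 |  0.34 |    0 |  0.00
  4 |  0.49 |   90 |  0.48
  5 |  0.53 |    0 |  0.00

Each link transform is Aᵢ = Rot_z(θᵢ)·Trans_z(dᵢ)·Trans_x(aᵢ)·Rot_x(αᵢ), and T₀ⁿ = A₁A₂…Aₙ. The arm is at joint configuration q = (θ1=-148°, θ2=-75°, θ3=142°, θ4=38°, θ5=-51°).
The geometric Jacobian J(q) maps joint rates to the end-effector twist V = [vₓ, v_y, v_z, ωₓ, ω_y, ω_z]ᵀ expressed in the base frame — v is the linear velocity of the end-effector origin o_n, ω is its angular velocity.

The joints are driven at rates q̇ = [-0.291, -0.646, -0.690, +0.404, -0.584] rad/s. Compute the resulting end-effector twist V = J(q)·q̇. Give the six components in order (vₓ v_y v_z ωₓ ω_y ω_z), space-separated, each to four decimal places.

-0.5850 -0.8208 0.1199 -0.8861 0.8967 -0.3650

o_n = [0.0109, -0.2400, -0.5714]
J₁: ẑ×o_n = [0.2400, 0.0109, -0.0000], ω = ẑ
J2: z=[0.5299, -0.8480, 0.0000] o=[-0.3647, -0.2279, 0.3300] → [0.7644, 0.4777, 0.3120, 0.5299, -0.8480, 0.0000]
J3: z=[0.8192, 0.5119, 0.2588] o=[-0.3954, -0.2471, 0.4652] → [-0.5324, 0.9543, -0.2022, 0.8192, 0.5119, 0.2588]
J4: z=[0.8192, 0.5119, 0.2588] o=[-0.2257, -0.3878, 0.2064] → [-0.4364, 0.6984, -0.0000, 0.8192, 0.5119, 0.2588]
J5: z=[0.5299, -0.8480, 0.0000] o=[0.2751, -0.0749, -0.1426] → [0.3636, 0.2272, -0.3115, 0.5299, -0.8480, 0.0000]
V = J·q̇ = [-0.5850, -0.8208, 0.1199, -0.8861, 0.8967, -0.3650]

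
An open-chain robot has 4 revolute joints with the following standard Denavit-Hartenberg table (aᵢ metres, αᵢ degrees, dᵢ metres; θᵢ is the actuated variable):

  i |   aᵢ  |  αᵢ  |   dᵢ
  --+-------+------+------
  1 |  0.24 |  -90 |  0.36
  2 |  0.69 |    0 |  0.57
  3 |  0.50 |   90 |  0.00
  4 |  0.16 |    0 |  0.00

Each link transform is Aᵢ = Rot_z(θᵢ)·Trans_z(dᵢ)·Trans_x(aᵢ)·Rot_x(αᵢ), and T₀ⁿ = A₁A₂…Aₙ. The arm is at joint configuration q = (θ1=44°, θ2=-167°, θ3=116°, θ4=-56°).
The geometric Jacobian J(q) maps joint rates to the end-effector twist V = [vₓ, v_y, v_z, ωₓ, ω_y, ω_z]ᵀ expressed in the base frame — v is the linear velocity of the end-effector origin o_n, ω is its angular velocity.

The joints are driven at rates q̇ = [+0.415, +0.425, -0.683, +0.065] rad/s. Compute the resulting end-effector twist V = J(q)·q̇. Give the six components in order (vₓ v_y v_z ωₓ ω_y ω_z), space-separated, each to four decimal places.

o_n = [-0.3479, 0.2720, 0.9733]
J₁: ẑ×o_n = [-0.2720, -0.3479, 0.0000], ω = ẑ
J2: z=[-0.6947, 0.7193, 0.0000] o=[0.1726, 0.1667, 0.3600] → [0.4412, 0.4260, 0.3013, -0.6947, 0.7193, 0.0000]
J3: z=[-0.6947, 0.7193, 0.0000] o=[-0.7069, 0.1097, 0.5152] → [0.3295, 0.3182, -0.3710, -0.6947, 0.7193, 0.0000]
J4: z=[-0.5590, -0.5399, 0.6293] o=[-0.4806, 0.3283, 0.9038] → [-0.0021, 0.1223, 0.1031, -0.5590, -0.5399, 0.6293]
V = J·q̇ = [-0.1506, -0.1727, 0.3881, 0.1429, -0.2207, 0.4559]

-0.1506 -0.1727 0.3881 0.1429 -0.2207 0.4559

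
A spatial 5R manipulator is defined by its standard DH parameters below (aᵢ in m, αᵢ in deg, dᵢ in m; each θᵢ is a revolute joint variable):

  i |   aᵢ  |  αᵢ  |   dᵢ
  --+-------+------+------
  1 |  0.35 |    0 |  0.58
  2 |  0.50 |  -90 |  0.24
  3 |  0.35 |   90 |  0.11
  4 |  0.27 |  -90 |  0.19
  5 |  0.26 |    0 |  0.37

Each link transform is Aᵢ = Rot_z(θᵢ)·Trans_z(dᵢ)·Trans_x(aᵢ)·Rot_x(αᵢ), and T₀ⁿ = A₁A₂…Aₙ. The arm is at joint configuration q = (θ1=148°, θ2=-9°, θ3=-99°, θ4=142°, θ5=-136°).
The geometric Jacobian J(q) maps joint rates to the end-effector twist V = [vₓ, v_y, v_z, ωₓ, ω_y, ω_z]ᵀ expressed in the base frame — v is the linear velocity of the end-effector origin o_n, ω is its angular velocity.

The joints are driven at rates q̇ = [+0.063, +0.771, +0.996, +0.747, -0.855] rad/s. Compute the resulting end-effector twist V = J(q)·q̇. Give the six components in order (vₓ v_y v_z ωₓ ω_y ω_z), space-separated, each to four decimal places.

o_n = [-0.3056, 0.3660, 0.8181]
J₁: ẑ×o_n = [-0.3660, -0.3056, 0.0000], ω = ẑ
J2: z=[0.0000, 0.0000, 1.0000] o=[-0.2968, 0.1855, 0.5800] → [-0.1805, -0.0088, 0.0000, 0.0000, 0.0000, 1.0000]
J3: z=[-0.6561, -0.7547, 0.0000] o=[-0.6742, 0.5135, 0.8200] → [0.0014, -0.0012, 0.3749, -0.6561, -0.7547, 0.0000]
J4: z=[0.7454, -0.6480, -0.1564] o=[-0.7050, 0.3946, 1.1657] → [0.2207, 0.1966, 0.2375, 0.7454, -0.6480, -0.1564]
J5: z=[0.4443, 0.6579, -0.6081] o=[-0.6976, 0.1678, 0.9258] → [0.0497, -0.1905, -0.1698, 0.4443, 0.6579, -0.6081]
V = J·q̇ = [-0.0384, 0.2825, 0.6961, -0.4765, -1.7982, 1.2371]

-0.0384 0.2825 0.6961 -0.4765 -1.7982 1.2371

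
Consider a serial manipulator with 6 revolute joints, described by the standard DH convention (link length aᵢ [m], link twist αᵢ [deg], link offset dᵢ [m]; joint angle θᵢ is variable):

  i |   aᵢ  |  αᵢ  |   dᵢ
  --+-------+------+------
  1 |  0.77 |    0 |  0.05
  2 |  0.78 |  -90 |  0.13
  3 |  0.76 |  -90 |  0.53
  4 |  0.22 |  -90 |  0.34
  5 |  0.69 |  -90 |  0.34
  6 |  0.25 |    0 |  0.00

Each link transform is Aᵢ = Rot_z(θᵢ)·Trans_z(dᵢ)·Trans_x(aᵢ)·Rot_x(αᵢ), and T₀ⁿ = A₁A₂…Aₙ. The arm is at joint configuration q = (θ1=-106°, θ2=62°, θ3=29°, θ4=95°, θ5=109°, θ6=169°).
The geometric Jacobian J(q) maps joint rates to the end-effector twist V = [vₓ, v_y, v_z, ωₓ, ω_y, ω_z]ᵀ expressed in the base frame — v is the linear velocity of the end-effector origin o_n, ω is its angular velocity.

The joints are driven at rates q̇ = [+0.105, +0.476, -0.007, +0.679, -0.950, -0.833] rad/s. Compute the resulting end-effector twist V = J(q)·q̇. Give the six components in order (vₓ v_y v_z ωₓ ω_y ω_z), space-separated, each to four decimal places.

0.3789 0.3960 0.0901 -0.1974 -1.0249 -0.2012

o_n = [1.0015, -1.2443, 0.0262]
J₁: ẑ×o_n = [1.2443, 1.0015, -0.0000], ω = ẑ
J2: z=[0.0000, 0.0000, 1.0000] o=[-0.2122, -0.7402, 0.0500] → [0.5041, 1.2137, -0.0000, 0.0000, 0.0000, 1.0000]
J3: z=[0.6947, 0.7193, 0.0000] o=[0.3488, -1.2820, 0.1800] → [-0.1106, 0.1068, -0.4433, 0.6947, 0.7193, 0.0000]
J4: z=[-0.3487, 0.3368, -0.8746] o=[1.1952, -1.3625, -0.1885] → [0.1757, 0.2442, 0.0240, -0.3487, 0.3368, -0.8746]
J5: z=[-0.5662, 0.6679, 0.4830] o=[0.9123, -1.3940, -0.4765] → [0.2635, 0.3277, -0.1444, -0.5662, 0.6679, 0.4830]
J6: z=[0.5926, 0.7371, -0.3247] o=[1.1151, -1.2375, 0.2488] → [-0.1663, 0.1688, 0.0797, 0.5926, 0.7371, -0.3247]
V = J·q̇ = [0.3789, 0.3960, 0.0901, -0.1974, -1.0249, -0.2012]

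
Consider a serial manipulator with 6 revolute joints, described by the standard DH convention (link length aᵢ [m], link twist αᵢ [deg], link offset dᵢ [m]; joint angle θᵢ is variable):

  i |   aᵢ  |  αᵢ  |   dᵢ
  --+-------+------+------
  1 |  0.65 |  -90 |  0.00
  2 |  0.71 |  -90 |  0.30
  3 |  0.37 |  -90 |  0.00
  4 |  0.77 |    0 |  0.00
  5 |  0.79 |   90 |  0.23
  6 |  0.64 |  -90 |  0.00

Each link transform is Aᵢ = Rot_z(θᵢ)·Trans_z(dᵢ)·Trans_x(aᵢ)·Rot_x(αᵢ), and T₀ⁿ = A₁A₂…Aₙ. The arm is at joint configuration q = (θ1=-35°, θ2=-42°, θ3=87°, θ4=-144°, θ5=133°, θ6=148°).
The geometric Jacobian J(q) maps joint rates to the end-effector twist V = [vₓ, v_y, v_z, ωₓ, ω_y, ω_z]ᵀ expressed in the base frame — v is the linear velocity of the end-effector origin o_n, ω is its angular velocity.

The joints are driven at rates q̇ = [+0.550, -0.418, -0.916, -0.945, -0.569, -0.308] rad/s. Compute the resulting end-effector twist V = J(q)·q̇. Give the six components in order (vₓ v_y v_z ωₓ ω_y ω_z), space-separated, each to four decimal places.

o_n = [1.0531, -0.3951, -0.2770]
J₁: ẑ×o_n = [0.3951, 1.0531, -0.0000], ω = ẑ
J2: z=[0.5736, 0.8192, 0.0000] o=[0.5324, -0.3728, 0.0000] → [-0.2269, 0.1589, -0.4393, 0.5736, 0.8192, 0.0000]
J3: z=[0.5481, -0.3838, -0.7431] o=[1.1367, -0.4297, 0.4751] → [0.3144, 0.4744, -0.0131, 0.5481, -0.3838, -0.7431]
J4: z=[-0.6379, 0.3828, -0.6682] o=[0.9366, -0.7406, 0.4880] → [-0.0619, -0.5659, -0.2651, -0.6379, 0.3828, -0.6682]
J5: z=[-0.6379, 0.3828, -0.6682] o=[1.5216, -0.3909, 0.1299] → [-0.1586, 0.0535, 0.1820, -0.6379, 0.3828, -0.6682]
J6: z=[0.6413, -0.2164, -0.7362] o=[1.0380, -1.0123, -0.1087] → [0.4909, 0.0968, 0.3991, 0.6413, -0.2164, -0.7362]
V = J·q̇ = [0.0217, 0.5528, 0.2196, 0.0265, -0.5037, 2.4691]

0.0217 0.5528 0.2196 0.0265 -0.5037 2.4691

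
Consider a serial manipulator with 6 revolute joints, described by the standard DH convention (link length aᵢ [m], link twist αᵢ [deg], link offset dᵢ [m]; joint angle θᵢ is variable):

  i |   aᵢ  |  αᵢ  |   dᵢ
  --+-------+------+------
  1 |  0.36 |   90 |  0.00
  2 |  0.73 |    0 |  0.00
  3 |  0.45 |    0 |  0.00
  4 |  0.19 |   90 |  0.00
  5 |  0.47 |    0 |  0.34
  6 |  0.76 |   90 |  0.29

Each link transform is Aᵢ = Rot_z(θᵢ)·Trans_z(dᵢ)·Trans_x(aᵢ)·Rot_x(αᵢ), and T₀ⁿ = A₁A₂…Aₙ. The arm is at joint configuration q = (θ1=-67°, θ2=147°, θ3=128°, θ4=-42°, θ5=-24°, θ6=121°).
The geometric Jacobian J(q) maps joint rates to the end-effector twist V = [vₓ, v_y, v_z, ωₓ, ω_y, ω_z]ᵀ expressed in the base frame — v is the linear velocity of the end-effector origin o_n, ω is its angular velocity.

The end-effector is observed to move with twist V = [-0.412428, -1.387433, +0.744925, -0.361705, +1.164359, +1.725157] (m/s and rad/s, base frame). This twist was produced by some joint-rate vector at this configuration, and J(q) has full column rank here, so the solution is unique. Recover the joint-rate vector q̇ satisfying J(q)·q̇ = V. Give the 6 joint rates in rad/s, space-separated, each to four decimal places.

0.8110 0.3350 0.0400 -0.4970 0.5230 0.9960

o_n = [-0.9221, 0.7310, -0.0922]
J₁: ẑ×o_n = [-0.7310, -0.9221, 0.0000], ω = ẑ
J2: z=[-0.9205, -0.3907, 0.0000] o=[0.1407, -0.3314, 0.0000] → [0.0360, -0.0849, -1.3932, -0.9205, -0.3907, 0.0000]
J3: z=[-0.9205, -0.3907, 0.0000] o=[-0.0986, 0.2322, 0.3976] → [0.1914, -0.4509, -0.7809, -0.9205, -0.3907, 0.0000]
J4: z=[-0.9205, -0.3907, 0.0000] o=[-0.0832, 0.1961, -0.0507] → [0.0162, -0.0382, -0.8201, -0.9205, -0.3907, 0.0000]
J5: z=[-0.3121, 0.7351, 0.6018] o=[-0.1279, 0.3013, -0.2024] → [-0.1775, -0.4436, 0.4498, -0.3121, 0.7351, 0.6018]
J6: z=[-0.3121, 0.7351, 0.6018] o=[-0.1590, 0.8638, -0.3407] → [0.2626, -0.3817, 0.6024, -0.3121, 0.7351, 0.6018]
q̇ = J⁺·V = [0.8110, 0.3350, 0.0400, -0.4970, 0.5230, 0.9960]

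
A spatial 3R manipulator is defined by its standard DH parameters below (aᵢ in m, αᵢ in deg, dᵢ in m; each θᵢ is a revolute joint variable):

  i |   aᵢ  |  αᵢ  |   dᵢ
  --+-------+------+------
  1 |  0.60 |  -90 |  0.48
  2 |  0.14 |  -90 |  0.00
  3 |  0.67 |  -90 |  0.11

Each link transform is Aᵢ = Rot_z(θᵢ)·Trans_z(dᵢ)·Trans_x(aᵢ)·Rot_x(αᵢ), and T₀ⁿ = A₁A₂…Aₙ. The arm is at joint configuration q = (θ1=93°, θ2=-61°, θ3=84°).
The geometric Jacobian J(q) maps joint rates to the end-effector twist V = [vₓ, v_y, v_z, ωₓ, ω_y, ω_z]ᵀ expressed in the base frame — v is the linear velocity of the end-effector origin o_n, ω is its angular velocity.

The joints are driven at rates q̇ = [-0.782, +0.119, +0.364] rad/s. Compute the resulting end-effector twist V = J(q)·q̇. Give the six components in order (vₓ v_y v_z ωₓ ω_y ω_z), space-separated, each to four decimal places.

0.6813 -0.5883 -0.2357 -0.1355 0.3117 -0.9585

o_n = [0.6237, 0.8318, 0.6104]
J₁: ẑ×o_n = [-0.8318, 0.6237, 0.0000], ω = ẑ
J2: z=[-0.9986, -0.0523, 0.0000] o=[-0.0314, 0.5992, 0.4800] → [-0.0068, 0.1302, -0.1980, -0.9986, -0.0523, 0.0000]
J3: z=[-0.0458, 0.8734, -0.4848] o=[-0.0350, 0.6670, 0.6024] → [0.0868, -0.3189, -0.5828, -0.0458, 0.8734, -0.4848]
V = J·q̇ = [0.6813, -0.5883, -0.2357, -0.1355, 0.3117, -0.9585]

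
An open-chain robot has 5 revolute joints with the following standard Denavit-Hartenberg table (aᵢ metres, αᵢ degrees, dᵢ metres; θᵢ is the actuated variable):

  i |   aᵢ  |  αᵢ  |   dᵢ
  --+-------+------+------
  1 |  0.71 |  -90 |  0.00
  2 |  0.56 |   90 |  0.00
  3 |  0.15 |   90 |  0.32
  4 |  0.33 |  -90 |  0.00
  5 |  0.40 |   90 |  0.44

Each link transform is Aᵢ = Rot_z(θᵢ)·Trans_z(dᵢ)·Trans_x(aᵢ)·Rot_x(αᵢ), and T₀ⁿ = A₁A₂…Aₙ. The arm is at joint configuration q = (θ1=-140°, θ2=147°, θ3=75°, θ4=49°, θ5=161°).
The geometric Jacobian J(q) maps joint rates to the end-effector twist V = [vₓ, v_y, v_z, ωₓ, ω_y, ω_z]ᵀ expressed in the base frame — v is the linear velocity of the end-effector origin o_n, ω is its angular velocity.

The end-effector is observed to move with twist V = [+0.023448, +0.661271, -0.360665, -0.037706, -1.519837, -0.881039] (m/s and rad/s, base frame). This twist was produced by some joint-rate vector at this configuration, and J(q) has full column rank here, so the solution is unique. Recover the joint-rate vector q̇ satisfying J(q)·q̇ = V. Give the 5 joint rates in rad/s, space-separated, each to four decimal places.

-0.9380 0.6330 0.7290 -0.9760 -0.3490

o_n = [-0.6502, -0.3202, -0.6863]
J₁: ẑ×o_n = [0.3202, -0.6502, 0.0000], ω = ẑ
J2: z=[0.6428, -0.7660, 0.0000] o=[-0.5439, -0.4564, 0.0000] → [0.5258, 0.4412, 0.0061, 0.6428, -0.7660, 0.0000]
J3: z=[-0.4172, -0.3501, -0.8387] o=[-0.1841, -0.1545, -0.3050] → [-0.0054, 0.2318, -0.0941, -0.4172, -0.3501, -0.8387]
J4: z=[0.4542, 0.7190, -0.5261] o=[-0.1995, -0.3566, -0.5945] → [-0.0468, 0.2788, 0.3406, 0.4542, 0.7190, -0.5261]
J5: z=[-0.8678, 0.2235, -0.4438] o=[-0.1330, -0.5738, -0.8339] → [0.1455, 0.3576, -0.1045, -0.8678, 0.2235, -0.4438]
q̇ = J⁺·V = [-0.9380, 0.6330, 0.7290, -0.9760, -0.3490]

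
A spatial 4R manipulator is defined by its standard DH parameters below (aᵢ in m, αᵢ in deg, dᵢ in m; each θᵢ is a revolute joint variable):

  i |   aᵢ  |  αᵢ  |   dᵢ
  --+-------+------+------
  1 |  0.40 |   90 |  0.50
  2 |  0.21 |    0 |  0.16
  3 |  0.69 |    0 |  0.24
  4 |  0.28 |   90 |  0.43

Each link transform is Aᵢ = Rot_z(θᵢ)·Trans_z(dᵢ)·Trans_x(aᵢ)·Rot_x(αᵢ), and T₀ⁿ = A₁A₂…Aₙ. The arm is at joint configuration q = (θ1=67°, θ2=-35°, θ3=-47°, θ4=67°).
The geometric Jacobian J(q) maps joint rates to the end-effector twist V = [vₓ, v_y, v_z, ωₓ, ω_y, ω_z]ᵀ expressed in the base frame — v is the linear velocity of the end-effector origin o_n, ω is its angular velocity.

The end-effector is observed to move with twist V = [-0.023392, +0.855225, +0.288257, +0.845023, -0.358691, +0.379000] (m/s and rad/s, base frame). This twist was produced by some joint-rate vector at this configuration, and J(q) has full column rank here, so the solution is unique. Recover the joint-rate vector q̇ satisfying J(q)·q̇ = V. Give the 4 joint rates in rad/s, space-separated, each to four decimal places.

0.3790 -0.1020 0.7010 0.3190

o_n = [1.1307, 0.5396, -0.3762]
J₁: ẑ×o_n = [-0.5396, 1.1307, 0.0000], ω = ẑ
J2: z=[0.9205, -0.3907, 0.0000] o=[0.1563, 0.3682, 0.5000] → [0.3424, 0.8066, 0.5385, 0.9205, -0.3907, 0.0000]
J3: z=[0.9205, -0.3907, 0.0000] o=[0.3708, 0.4640, 0.3795] → [0.2953, 0.6957, 0.3665, 0.9205, -0.3907, 0.0000]
J4: z=[0.9205, -0.3907, 0.0000] o=[0.6292, 0.4587, -0.3037] → [0.0283, 0.0667, 0.2705, 0.9205, -0.3907, 0.0000]
q̇ = J⁺·V = [0.3790, -0.1020, 0.7010, 0.3190]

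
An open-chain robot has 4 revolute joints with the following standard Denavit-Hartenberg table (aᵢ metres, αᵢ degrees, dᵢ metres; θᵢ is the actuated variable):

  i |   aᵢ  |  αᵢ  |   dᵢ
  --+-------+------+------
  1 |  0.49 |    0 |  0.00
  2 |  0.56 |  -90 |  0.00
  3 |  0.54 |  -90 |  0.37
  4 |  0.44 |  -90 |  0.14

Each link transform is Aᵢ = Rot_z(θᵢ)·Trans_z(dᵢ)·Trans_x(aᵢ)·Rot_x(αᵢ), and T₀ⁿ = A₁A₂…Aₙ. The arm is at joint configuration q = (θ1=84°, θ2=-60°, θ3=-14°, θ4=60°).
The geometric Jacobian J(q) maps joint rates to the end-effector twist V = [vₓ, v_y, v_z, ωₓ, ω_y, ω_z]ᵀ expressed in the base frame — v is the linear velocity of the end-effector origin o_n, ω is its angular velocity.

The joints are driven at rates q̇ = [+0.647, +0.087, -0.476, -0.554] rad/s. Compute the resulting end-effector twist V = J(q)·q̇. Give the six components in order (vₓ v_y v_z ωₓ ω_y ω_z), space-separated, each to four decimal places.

-0.5887 1.1145 0.4182 0.0712 -0.4894 1.2715

o_n = [1.2719, 1.0187, 0.0480]
J₁: ẑ×o_n = [-1.0187, 1.2719, 0.0000], ω = ẑ
J2: z=[0.0000, 0.0000, 1.0000] o=[0.0512, 0.4873, 0.0000] → [-0.5314, 1.2207, 0.0000, 0.0000, 0.0000, 1.0000]
J3: z=[-0.4067, 0.9135, 0.0000] o=[0.5628, 0.7151, 0.0000] → [0.0439, 0.0195, -0.7713, -0.4067, 0.9135, 0.0000]
J4: z=[0.2210, 0.0984, -0.9703] o=[0.8910, 1.2662, 0.1306] → [-0.2483, -0.3514, -0.0922, 0.2210, 0.0984, -0.9703]
V = J·q̇ = [-0.5887, 1.1145, 0.4182, 0.0712, -0.4894, 1.2715]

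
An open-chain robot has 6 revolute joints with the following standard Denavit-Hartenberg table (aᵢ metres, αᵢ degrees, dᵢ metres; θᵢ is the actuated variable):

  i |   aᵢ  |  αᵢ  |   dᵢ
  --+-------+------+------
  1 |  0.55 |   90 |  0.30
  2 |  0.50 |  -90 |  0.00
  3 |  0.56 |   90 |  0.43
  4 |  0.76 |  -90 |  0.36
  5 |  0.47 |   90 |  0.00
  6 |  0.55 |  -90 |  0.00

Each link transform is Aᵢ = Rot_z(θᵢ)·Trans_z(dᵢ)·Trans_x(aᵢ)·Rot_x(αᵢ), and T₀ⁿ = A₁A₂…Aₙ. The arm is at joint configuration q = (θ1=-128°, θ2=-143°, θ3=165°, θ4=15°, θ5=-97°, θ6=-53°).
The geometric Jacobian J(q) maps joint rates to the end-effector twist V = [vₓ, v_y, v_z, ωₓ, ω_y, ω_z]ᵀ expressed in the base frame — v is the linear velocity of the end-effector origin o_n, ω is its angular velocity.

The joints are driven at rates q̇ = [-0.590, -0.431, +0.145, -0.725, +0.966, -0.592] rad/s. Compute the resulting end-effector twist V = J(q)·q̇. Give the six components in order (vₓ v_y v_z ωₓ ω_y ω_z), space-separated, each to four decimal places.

o_n = [0.5118, -1.7093, 0.4413]
J₁: ẑ×o_n = [1.7093, 0.5118, -0.0000], ω = ẑ
J2: z=[-0.7880, 0.6157, 0.0000] o=[-0.3386, -0.4334, 0.3000] → [0.0870, 0.1113, 0.4818, -0.7880, 0.6157, 0.0000]
J3: z=[-0.3705, -0.4742, -0.7986] o=[-0.0928, -0.1187, -0.0009] → [-1.4799, -0.3190, 0.8760, -0.3705, -0.4742, -0.7986]
J4: z=[0.8884, -0.4318, -0.1558] o=[-0.4038, -0.7523, -0.0188] → [-0.3477, -0.5513, -0.4548, 0.8884, -0.4318, -0.1558]
J5: z=[-0.2878, -0.2595, -0.9219] o=[-0.3558, -1.5643, 0.1948] → [-0.1976, -0.7289, 0.2669, -0.2878, -0.2595, -0.9219]
J6: z=[0.2467, 0.9100, -0.3332] o=[0.0791, -1.7162, 0.1018] → [0.3112, -0.2279, -0.3920, 0.2467, 0.9100, -0.3332]
V = J·q̇ = [-1.3836, -0.5657, 0.7390, -0.7822, -0.8105, -1.2862]

-1.3836 -0.5657 0.7390 -0.7822 -0.8105 -1.2862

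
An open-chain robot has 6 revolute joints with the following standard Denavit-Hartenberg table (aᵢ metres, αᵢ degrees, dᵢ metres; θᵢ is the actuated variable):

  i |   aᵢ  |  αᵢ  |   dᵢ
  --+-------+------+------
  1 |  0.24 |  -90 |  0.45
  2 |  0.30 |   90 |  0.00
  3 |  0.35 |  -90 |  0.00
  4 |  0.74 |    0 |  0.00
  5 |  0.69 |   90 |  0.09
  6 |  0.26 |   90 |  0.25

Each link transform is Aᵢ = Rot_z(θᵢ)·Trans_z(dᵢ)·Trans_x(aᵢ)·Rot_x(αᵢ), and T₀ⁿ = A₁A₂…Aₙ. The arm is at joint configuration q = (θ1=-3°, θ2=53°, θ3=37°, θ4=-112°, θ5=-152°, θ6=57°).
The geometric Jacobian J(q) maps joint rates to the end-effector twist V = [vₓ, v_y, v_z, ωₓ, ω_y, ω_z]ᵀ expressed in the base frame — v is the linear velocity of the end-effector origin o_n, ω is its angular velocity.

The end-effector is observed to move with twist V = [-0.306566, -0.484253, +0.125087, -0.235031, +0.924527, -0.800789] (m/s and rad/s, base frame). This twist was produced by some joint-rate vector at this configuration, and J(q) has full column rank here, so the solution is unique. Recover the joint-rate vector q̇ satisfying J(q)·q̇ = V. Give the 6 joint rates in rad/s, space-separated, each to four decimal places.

-0.6710 0.6770 -0.2950 -0.4850 0.7120 0.0880

o_n = [0.3081, 0.3715, 0.1084]
J₁: ẑ×o_n = [-0.3715, 0.3081, 0.0000], ω = ẑ
J2: z=[0.0523, 0.9986, 0.0000] o=[0.2397, -0.0126, 0.4500] → [-0.3412, 0.0179, -0.0483, 0.0523, 0.9986, 0.0000]
J3: z=[0.7975, -0.0418, 0.6018] o=[0.4200, -0.0220, 0.2104] → [-0.2326, 0.0141, 0.3092, 0.7975, -0.0418, 0.6018]
J4: z=[-0.3199, 0.8165, 0.4806] o=[0.5990, 0.1795, -0.0128] → [0.0067, -0.1010, 0.1761, -0.3199, 0.8165, 0.4806]
J5: z=[-0.3199, 0.8165, 0.4806] o=[1.0044, -0.0088, 0.5769] → [-0.5653, -0.4845, 0.4469, -0.3199, 0.8165, 0.4806]
J6: z=[0.4253, 0.5771, -0.6972] o=[0.3914, 0.0519, 0.2532] → [0.1393, 0.1197, 0.1840, 0.4253, 0.5771, -0.6972]
q̇ = J⁺·V = [-0.6710, 0.6770, -0.2950, -0.4850, 0.7120, 0.0880]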